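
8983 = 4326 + 4657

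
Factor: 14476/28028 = 7^(-1) * 13^(-1) * 47^1 = 47/91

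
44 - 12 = 32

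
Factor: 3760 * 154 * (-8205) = -1 * 2^5 * 3^1 * 5^2 * 7^1 * 11^1 * 47^1 * 547^1 = -4751023200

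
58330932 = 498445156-440114224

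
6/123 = 2/41 ≈ 0.0488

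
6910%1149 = 16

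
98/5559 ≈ 0.0176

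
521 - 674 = -153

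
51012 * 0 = 0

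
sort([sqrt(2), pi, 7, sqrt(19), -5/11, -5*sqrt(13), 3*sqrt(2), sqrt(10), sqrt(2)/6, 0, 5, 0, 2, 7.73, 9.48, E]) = [-5*sqrt(13), -5/11, 0, 0, sqrt(2)/6, sqrt(2), 2, E, pi, sqrt(10), 3*sqrt(2), sqrt(19), 5, 7, 7.73, 9.48]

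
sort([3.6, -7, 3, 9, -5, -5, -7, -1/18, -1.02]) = [-7, -7, -5, -5, -1.02, -1/18, 3, 3.6, 9]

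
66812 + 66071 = 132883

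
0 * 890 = 0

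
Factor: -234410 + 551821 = 317411^1 = 317411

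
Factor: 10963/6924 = 2^(-2)*3^(-1)*19^1 = 19/12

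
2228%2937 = 2228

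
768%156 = 144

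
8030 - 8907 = -877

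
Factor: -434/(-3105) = 2^1 * 3^(-3) * 5^(-1) * 7^1 * 23^(-1) * 31^1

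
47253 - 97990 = -50737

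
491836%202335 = 87166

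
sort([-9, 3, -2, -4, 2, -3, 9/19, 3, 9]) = [-9, -4, -3, -2, 9/19, 2, 3, 3, 9]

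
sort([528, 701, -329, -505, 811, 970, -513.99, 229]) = [-513.99, -505, -329, 229, 528, 701, 811, 970]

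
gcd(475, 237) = 1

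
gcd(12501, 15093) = 27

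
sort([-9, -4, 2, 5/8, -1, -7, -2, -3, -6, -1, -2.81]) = [-9, -7, -6, -4, -3, -2.81, -2, -1, -1, 5/8, 2]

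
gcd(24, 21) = 3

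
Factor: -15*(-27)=3^4*5^1=405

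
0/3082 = 0 = 0.00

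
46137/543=84 + 175/181 ≈ 84.97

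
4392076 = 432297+3959779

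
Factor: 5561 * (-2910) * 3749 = -1 * 2^1 * 3^1 * 5^1 * 23^1 * 67^1 * 83^1 * 97^1 * 163^1 = -60668229990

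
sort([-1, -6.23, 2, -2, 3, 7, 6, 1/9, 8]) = [-6.23, -2, -1, 1/9, 2, 3, 6, 7, 8]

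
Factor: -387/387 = -1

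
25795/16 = 1612 + 3/16 ≈ 1612.19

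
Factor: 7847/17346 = 2^(-1)*3^(-1)*7^(-1)*19^1 = 19/42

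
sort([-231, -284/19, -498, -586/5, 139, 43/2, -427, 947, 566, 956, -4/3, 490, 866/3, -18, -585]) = [-585, -498, -427, -231, -586/5, -18, -284/19, -4/3, 43/2, 139, 866/3, 490, 566, 947, 956]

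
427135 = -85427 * (-5)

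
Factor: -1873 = -1*1873^1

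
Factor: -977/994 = -1*2^(-1)*7^(-1)*71^(-1)*977^1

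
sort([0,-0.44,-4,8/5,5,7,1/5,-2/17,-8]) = [-8,-4,-0.44,-2/17,0,1/5,8/5,5,7]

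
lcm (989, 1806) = 41538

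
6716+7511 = 14227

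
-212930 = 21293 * (-10)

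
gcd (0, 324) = 324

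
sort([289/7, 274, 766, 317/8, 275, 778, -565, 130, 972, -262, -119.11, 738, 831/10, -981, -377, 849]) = [-981, -565, -377, -262, -119.11, 317/8, 289/7, 831/10, 130, 274, 275, 738, 766, 778, 849, 972]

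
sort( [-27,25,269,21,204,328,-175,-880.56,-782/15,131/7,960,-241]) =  [-880.56,-241,-175,-782/15,-27,131/7,21,25,204,269,328,960]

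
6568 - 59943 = -53375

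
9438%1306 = 296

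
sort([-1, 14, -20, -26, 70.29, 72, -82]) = [-82, -26, -20, -1, 14, 70.29, 72]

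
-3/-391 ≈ 0.00767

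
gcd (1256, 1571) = 1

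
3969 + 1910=5879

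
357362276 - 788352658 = -430990382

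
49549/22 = 2252+5/22 ≈ 2252.23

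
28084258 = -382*(-73519)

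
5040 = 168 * 30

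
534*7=3738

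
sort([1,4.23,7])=[1,4.23,7]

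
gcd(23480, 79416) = 8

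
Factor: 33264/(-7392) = -1*2^(-1)*3^2 = -9/2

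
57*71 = 4047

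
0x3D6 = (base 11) 813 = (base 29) 14P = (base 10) 982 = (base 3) 1100101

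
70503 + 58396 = 128899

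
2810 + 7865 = 10675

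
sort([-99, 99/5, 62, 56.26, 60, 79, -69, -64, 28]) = [-99, -69, -64, 99/5, 28, 56.26, 60, 62, 79]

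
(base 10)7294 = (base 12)427a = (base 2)1110001111110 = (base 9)11004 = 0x1c7e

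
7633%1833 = 301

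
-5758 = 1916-7674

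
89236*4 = 356944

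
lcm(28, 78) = 1092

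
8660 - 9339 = -679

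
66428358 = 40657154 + 25771204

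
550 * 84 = 46200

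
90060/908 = 22515/227 ≈ 99.19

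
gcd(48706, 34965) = 7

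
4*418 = 1672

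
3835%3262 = 573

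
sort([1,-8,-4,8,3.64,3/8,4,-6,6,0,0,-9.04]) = [-9.04,-8,-6,-4,0,0,3/8,1,3.64,4,6,8]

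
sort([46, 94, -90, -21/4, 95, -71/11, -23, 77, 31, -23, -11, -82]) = [-90, -82, -23, -23, -11, -71/11, -21/4, 31, 46, 77, 94, 95]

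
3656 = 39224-35568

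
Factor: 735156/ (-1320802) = -1 * 2^1 * 3^4 * 7^ (-1) * 2269^1 * 94343^ (-1) = -367578/660401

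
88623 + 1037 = 89660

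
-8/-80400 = 1/10050 ≈ 0.0000995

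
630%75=30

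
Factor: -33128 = -1 * 2^3 * 41^1 * 101^1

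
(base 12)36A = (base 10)514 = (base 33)FJ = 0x202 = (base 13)307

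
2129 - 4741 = -2612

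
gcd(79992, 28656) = 72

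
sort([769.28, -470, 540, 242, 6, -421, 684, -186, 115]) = [-470, -421, -186, 6, 115, 242, 540, 684, 769.28]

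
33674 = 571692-538018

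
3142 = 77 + 3065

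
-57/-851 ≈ 0.0670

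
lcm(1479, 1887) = 54723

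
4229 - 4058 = 171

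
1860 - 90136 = -88276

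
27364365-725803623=-698439258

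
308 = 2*154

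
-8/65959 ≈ -0.000121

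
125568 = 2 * 62784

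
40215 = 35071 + 5144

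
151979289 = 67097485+84881804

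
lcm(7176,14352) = 14352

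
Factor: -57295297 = -1 * 57295297^1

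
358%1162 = 358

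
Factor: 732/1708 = 3^1*7^(-1) = 3/7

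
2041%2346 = 2041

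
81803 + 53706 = 135509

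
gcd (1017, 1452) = 3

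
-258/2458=-129/1229 ≈ -0.105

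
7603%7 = 1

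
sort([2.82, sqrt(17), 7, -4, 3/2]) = [-4, 3/2, 2.82, sqrt(17), 7]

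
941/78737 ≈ 0.0120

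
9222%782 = 620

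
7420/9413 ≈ 0.788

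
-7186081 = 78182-7264263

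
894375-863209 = 31166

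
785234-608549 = 176685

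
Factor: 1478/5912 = 2^(-2) = 1/4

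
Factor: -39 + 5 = -1 * 2^1 * 17^1 = -34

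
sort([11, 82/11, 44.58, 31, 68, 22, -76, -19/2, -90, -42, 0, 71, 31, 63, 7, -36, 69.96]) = [-90, -76, -42, -36, -19/2, 0, 7, 82/11, 11, 22, 31, 31, 44.58, 63, 68, 69.96, 71]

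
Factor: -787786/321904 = -1*2^(-3)*11^(-1)*31^(-1)*59^(-1)*67^1*5879^1 = -393893/160952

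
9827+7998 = 17825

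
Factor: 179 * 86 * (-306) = -1 * 2^2 * 3^2 * 17^1 * 43^1 * 179^1 = -4710564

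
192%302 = 192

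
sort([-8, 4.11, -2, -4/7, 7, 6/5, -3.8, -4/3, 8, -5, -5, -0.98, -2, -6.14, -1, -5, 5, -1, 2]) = [-8, -6.14, -5, -5, -5, -3.8, -2, -2, -4/3, -1, -1, -0.98, -4/7, 6/5, 2, 4.11, 5, 7, 8]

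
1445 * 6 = 8670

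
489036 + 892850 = 1381886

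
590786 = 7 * 84398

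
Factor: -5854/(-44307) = 2^1*3^(-4)*547^(-1)*2927^1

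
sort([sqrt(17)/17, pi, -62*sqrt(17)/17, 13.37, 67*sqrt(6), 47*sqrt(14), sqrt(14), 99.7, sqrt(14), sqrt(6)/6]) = [-62*sqrt(17)/17, sqrt(17)/17, sqrt(6)/6, pi, sqrt(14), sqrt(14), 13.37, 99.7, 67*sqrt(6), 47*sqrt(14)]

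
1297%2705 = 1297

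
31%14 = 3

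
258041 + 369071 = 627112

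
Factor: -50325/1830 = -1 * 2^(-1) * 5^1 * 11^1 = -55/2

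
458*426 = 195108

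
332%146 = 40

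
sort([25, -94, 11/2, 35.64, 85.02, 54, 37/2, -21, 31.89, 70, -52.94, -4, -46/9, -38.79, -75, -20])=[-94, -75, -52.94, -38.79, -21, -20, -46/9, -4, 11/2, 37/2, 25, 31.89, 35.64, 54, 70, 85.02]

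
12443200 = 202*61600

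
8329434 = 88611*94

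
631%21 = 1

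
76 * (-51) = -3876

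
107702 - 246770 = -139068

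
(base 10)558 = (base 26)lc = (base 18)1d0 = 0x22e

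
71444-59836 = 11608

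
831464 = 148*5618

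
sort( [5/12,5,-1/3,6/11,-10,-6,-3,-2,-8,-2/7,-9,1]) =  [-10,-9,-8,-6,-3,-2,-1/3,-2/7,5/12,6/11,1,5]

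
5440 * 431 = 2344640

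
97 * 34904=3385688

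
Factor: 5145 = 3^1*5^1*7^3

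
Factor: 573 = 3^1 * 191^1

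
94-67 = 27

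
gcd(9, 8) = 1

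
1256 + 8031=9287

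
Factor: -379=-1 * 379^1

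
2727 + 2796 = 5523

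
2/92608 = 1/46304 ≈ 0.0000216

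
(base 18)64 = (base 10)112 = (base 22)52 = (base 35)37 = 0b1110000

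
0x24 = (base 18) 20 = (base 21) 1f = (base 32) 14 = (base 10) 36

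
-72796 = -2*36398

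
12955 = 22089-9134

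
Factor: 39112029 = 3^2*11^1*23^1*89^1*193^1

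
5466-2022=3444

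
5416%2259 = 898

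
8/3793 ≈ 0.00211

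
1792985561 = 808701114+984284447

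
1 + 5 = 6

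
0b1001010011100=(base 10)4764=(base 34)444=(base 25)7fe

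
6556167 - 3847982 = 2708185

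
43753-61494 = -17741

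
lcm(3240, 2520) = 22680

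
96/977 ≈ 0.0983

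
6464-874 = 5590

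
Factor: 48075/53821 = 3^1*5^2*107^ (-1)*503^ (-1)*641^1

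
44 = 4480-4436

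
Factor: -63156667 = -1 * 7^1 * 9022381^1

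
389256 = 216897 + 172359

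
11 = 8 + 3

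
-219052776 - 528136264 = -747189040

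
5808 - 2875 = 2933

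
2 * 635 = 1270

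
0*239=0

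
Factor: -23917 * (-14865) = 3^1 * 5^1 * 991^1 * 23917^1 = 355526205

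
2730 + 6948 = 9678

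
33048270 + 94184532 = 127232802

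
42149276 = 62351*676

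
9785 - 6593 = 3192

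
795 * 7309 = 5810655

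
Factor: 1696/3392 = 2^(-1) = 1/2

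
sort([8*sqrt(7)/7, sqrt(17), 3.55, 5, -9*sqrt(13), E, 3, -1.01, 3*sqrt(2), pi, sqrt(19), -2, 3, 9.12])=[-9*sqrt(13), -2, -1.01, E, 3, 3, 8*sqrt(7)/7, pi, 3.55, sqrt(17), 3*sqrt(2), sqrt(19), 5, 9.12]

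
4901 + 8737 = 13638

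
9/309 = 3/103 ≈ 0.0291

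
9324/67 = 139+11/67 ≈ 139.16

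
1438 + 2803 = 4241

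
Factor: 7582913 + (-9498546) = -1*1915633^1 = -1915633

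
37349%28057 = 9292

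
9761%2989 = 794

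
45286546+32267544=77554090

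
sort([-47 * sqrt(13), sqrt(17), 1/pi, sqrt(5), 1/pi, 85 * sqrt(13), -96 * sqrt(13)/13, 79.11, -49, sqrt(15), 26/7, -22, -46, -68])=[-47 * sqrt(13), -68, -49, -46, -96 * sqrt(13)/13, -22, 1/pi, 1/pi, sqrt(5), 26/7, sqrt(15), sqrt(17), 79.11, 85 * sqrt(13)]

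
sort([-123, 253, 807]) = [-123, 253, 807]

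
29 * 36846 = 1068534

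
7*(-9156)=-64092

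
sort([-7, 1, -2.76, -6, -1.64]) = [-7, -6, -2.76, -1.64, 1]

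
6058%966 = 262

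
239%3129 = 239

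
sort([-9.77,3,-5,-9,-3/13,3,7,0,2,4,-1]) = [-9.77,-9,-5,-1,-3/13,0,2,3,3,4,7]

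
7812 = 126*62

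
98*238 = 23324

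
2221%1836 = 385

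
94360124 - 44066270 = 50293854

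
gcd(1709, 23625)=1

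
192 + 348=540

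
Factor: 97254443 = 11^1*13^1*641^1*1061^1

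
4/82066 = 2/41033 ≈ 0.0000487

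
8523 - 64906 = -56383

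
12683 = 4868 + 7815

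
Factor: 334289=334289^1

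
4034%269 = 268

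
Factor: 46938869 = 46938869^1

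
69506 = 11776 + 57730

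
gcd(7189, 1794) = 13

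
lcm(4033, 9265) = 342805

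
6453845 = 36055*179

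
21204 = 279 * 76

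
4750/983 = 4 + 818/983 ≈ 4.83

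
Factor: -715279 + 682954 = -1*3^1*5^2*431^1 = -32325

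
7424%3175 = 1074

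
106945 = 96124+10821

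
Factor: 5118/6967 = 2^1*3^1*853^1*6967^(-1)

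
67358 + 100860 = 168218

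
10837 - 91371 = -80534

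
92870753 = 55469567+37401186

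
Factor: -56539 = -1*7^1*41^1*197^1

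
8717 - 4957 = 3760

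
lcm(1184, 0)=0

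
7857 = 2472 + 5385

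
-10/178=-5/89 ≈ -0.0562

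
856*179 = 153224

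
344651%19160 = 18931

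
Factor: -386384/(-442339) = 2^4 * 41^1 * 751^(-1) = 656/751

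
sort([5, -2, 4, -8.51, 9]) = [-8.51, -2, 4, 5, 9]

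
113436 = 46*2466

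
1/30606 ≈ 0.0000327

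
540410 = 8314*65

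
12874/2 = 6437 = 6437.00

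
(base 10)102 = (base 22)4e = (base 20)52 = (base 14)74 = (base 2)1100110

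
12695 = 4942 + 7753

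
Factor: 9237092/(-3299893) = -1 * 2^2 * 433^(-1) * 503^1 * 4591^1 * 7621^(-1)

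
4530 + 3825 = 8355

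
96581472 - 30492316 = 66089156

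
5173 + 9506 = 14679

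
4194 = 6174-1980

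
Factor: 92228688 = 2^4 * 3^2 * 640477^1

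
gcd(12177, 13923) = 9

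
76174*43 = 3275482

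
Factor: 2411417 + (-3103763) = -1*2^1*3^1*23^1*29^1*173^1 = -692346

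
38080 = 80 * 476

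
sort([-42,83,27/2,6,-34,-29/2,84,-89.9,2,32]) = [-89.9,-42,-34,-29/2,2,6,27/2,32,83,84]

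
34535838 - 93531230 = -58995392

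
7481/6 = 1246 + 5/6 ≈ 1246.83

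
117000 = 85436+31564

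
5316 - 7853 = -2537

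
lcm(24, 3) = 24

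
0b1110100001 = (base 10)929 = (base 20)269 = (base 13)566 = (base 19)2ah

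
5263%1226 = 359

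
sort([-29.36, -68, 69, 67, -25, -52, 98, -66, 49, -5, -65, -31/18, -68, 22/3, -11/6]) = [-68, -68, -66, -65, -52, -29.36, -25, -5, -11/6, -31/18, 22/3, 49, 67, 69, 98]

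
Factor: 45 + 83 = 2^7 = 128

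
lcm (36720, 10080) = 514080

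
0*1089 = 0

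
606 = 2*303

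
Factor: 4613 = 7^1*659^1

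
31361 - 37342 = -5981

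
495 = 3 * 165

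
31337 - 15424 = 15913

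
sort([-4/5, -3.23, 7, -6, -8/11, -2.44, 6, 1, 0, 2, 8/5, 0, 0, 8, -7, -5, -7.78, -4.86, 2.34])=[-7.78, -7, -6, -5, -4.86, -3.23, -2.44, -4/5, -8/11, 0, 0, 0, 1, 8/5, 2, 2.34, 6, 7, 8]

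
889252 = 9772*91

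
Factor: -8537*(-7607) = 7607^1*8537^1 = 64940959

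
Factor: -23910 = -1*2^1*3^1*5^1*797^1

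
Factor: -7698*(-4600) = 2^4*3^1*5^2*23^1*1283^1 = 35410800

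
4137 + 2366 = 6503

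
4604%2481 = 2123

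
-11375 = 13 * (-875) 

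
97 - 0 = 97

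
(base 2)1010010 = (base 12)6a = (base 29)2o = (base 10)82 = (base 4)1102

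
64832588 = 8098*8006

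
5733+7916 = 13649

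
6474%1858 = 900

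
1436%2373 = 1436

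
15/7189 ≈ 0.00209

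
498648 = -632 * (-789)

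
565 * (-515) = -290975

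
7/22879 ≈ 0.000306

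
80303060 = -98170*(-818)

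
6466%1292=6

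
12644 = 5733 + 6911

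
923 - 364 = 559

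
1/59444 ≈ 0.0000168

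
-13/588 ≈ -0.0221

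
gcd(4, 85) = 1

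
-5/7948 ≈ -0.000629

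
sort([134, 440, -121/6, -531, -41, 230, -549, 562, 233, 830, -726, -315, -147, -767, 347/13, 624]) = [-767, -726, -549, -531, -315, -147, -41, -121/6, 347/13, 134, 230, 233, 440, 562, 624, 830]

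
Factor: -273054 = -1 * 2^1 * 3^1 * 17^1 * 2677^1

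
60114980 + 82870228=142985208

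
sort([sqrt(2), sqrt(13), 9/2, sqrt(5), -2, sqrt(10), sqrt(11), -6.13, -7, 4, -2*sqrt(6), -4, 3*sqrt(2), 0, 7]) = [-7, -6.13, -2*sqrt(6), -4, -2, 0, sqrt(2), sqrt(5), sqrt(10), sqrt(11), sqrt(13), 4, 3*sqrt(2), 9/2, 7]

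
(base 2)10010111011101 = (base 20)144d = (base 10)9693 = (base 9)14260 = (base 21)10kc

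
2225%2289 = 2225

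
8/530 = 4/265 ≈ 0.0151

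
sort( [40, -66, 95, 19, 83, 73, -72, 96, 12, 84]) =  [-72, -66, 12, 19, 40, 73, 83, 84, 95, 96]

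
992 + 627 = 1619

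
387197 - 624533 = -237336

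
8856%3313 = 2230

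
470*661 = 310670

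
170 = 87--83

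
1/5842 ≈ 0.000171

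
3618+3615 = 7233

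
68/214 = 34/107 ≈ 0.318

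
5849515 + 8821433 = 14670948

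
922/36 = 461/18 ≈ 25.61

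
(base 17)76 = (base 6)325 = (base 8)175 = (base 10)125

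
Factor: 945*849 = 3^4*5^1*7^1*283^1 = 802305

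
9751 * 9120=88929120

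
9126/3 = 3042 = 3042.00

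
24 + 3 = 27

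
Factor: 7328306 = 2^1 * 23^1 * 159311^1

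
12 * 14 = 168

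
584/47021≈0.0124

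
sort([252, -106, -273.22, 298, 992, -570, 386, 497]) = [-570, -273.22, -106, 252, 298, 386, 497, 992]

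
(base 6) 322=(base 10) 122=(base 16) 7a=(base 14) 8a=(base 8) 172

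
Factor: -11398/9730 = -1*5^(-1)*7^(-1)*41^1 = -41/35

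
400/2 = 200 = 200.00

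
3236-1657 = 1579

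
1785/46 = 38 + 37/46 ≈ 38.80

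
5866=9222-3356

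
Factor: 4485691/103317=3^(-1) * 7^1 * 19^1 * 29^1 * 1163^1 * 34439^(-1)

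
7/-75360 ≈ -0.0000929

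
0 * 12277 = 0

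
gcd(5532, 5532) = 5532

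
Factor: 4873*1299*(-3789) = -1*3^3*11^1*421^1*433^1*443^1 = -23984472303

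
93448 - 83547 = 9901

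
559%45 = 19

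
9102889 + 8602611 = 17705500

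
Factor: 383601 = 3^1*127867^1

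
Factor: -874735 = -1 * 5^1 * 17^1 * 41^1 * 251^1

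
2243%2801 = 2243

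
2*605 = 1210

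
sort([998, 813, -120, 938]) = [-120, 813, 938, 998]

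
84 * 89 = 7476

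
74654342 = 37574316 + 37080026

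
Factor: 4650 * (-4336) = -1 * 2^5 * 3^1 * 5^2 * 31^1 * 271^1 = -20162400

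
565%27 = 25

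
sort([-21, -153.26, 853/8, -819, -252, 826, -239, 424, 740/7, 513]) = [-819, -252, -239, -153.26, -21, 740/7, 853/8, 424, 513, 826]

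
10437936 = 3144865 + 7293071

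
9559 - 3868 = 5691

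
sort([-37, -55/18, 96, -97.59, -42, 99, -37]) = [-97.59, -42, -37, -37, -55/18, 96, 99]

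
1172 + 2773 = 3945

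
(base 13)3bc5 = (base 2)10000110100011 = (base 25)djb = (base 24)emj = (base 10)8611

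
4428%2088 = 252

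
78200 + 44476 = 122676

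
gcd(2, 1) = 1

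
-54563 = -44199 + -10364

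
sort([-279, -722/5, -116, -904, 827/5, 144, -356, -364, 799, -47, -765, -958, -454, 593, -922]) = [-958, -922, -904, -765, -454, -364, -356, -279, -722/5, -116, -47, 144, 827/5, 593, 799]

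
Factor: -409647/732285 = -1*3^(-1)*5^(-1)*7^1*16273^(-1)*19507^1 = -136549/244095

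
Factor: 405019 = 593^1*683^1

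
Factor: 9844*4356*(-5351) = -1*2^4*3^2*11^2*23^1*107^1*5351^1 = -229453362864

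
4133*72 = 297576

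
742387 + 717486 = 1459873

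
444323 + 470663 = 914986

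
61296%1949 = 877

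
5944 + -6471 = -527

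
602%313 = 289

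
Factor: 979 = 11^1*89^1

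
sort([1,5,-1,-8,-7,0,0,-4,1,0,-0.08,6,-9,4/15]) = [-9,-8,-7,-4,-1,-0.08,0,0,0,4/15,1,1,5,6]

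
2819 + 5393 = 8212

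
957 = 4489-3532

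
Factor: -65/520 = -1*2^(-3) = -1/8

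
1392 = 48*29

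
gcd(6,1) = 1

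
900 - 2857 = -1957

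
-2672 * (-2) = 5344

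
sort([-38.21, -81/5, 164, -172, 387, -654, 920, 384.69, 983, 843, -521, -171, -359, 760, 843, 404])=[-654, -521, -359, -172, -171, -38.21, -81/5, 164, 384.69, 387, 404, 760, 843, 843, 920, 983]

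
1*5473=5473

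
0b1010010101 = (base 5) 10121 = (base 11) 551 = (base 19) 1ff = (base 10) 661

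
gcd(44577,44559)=9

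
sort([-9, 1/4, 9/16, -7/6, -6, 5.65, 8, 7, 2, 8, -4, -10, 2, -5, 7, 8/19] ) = [-10, -9, -6, -5, -4, -7/6, 1/4, 8/19, 9/16, 2, 2, 5.65, 7, 7, 8, 8] 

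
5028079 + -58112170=-53084091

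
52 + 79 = 131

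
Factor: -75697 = -1*59^1*1283^1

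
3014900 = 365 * 8260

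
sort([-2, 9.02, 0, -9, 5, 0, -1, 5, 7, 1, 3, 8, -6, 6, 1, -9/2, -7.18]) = [-9, -7.18, -6, -9/2, -2, -1, 0, 0, 1, 1, 3, 5, 5, 6, 7, 8, 9.02]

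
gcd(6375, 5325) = 75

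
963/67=14 + 25/67≈14.37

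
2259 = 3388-1129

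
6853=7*979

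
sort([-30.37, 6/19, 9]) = [-30.37, 6/19, 9]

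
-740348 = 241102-981450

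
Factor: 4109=7^1*587^1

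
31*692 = 21452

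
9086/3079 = 2 + 2928/3079 ≈ 2.95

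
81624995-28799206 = 52825789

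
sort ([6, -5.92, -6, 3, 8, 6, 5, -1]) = [-6, -5.92, -1, 3, 5, 6, 6, 8]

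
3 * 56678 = 170034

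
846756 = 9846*86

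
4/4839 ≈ 0.000827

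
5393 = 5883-490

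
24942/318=4157/53≈78.43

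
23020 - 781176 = -758156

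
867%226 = 189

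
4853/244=19+217/244 ≈ 19.89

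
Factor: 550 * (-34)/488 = -1 * 2^(-1) * 5^2 * 11^1 * 17^1 * 61^(-1) = -4675/122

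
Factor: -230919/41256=-1*2^(-3)*3^(-2)*13^1*31^1=-403/72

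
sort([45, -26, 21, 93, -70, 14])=[-70, -26, 14, 21, 45, 93]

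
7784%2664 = 2456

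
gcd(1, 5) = 1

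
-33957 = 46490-80447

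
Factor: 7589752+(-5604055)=3^2 * 7^1 * 43^1 * 733^1=1985697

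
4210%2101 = 8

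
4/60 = 1/15 ≈ 0.0667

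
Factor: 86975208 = 2^3 * 3^4 * 79^1 * 1699^1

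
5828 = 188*31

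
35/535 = 7/107 ≈ 0.0654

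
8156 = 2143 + 6013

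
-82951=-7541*11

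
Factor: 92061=3^2 * 53^1 * 193^1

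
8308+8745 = 17053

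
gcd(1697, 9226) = 1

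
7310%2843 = 1624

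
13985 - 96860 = -82875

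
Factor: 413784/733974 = 2^2*3^1*7^1*149^(-1) = 84/149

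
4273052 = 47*90916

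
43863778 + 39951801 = 83815579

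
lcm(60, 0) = 0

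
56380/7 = 8054 + 2/7 ≈ 8054.29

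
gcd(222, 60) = 6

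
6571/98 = 67 + 5/98 ≈ 67.05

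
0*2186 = 0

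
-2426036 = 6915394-9341430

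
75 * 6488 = 486600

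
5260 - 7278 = -2018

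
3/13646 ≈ 0.000220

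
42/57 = 14/19 ≈ 0.737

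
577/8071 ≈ 0.0715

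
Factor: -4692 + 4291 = -1 * 401^1 = -401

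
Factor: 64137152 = 2^6*1002143^1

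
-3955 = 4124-8079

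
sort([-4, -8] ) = [-8, -4] 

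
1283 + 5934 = 7217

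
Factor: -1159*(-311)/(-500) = -1*2^(-2)*5^(-3)*19^1*61^1*311^1 = -360449/500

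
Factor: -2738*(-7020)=2^3*3^3*5^1*13^1*37^2=19220760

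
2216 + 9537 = 11753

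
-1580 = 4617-6197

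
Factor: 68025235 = 5^1*53^1*256699^1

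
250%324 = 250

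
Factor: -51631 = -1 * 51631^1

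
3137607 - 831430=2306177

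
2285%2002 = 283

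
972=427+545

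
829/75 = 11 + 4/75 ≈ 11.05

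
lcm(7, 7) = 7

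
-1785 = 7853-9638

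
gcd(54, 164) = 2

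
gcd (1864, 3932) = 4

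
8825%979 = 14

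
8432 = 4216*2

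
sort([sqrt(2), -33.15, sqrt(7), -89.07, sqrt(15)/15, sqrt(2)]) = [-89.07, -33.15, sqrt(15)/15, sqrt(2), sqrt(2), sqrt(7)]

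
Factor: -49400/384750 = -1 * 2^2 * 3^(-4) * 5^(-1) * 13^1 = -52/405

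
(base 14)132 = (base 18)d6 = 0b11110000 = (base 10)240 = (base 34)72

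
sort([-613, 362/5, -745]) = [-745, -613, 362/5]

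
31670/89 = 355 + 75/89 ≈ 355.84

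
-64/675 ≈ -0.0948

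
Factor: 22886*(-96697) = -1*2^1*11443^1*96697^1 = -2213007542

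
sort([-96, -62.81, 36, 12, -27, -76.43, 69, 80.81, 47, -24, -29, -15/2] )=[-96, -76.43, -62.81, -29, -27, -24, -15/2, 12, 36, 47, 69, 80.81] 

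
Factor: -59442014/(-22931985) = 2^1*3^(-1)*5^(-1)*1528799^(-1)*29721007^1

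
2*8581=17162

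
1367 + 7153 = 8520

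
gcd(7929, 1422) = 9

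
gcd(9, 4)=1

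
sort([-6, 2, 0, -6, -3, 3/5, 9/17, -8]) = [-8, -6, -6, -3, 0, 9/17, 3/5, 2]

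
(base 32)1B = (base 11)3A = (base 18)27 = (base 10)43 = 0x2B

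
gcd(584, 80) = 8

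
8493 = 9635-1142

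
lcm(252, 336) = 1008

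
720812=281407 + 439405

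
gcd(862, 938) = 2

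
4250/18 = 236 + 1/9 ≈ 236.11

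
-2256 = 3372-5628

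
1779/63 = 28 + 5/21 ≈ 28.24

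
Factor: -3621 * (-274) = 2^1 * 3^1 * 17^1 * 71^1 * 137^1 = 992154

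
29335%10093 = 9149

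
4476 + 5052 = 9528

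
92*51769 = 4762748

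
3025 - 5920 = -2895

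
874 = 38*23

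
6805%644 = 365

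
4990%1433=691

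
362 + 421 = 783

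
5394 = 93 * 58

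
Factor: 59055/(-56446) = -1*2^(-1)*3^1*5^1*13^(-2)*31^1*127^1*167^(-1)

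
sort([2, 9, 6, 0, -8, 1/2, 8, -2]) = [-8, -2, 0, 1/2, 2, 6, 8, 9]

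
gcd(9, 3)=3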